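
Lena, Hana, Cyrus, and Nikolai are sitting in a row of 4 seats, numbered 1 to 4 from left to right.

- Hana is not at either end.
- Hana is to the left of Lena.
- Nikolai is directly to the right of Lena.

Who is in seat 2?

With clues 1–2, Lena is ruled out for seat 2.
With clues 1–3, Cyrus and Nikolai are ruled out for seat 2.
So seat 2 is Hana.

Hana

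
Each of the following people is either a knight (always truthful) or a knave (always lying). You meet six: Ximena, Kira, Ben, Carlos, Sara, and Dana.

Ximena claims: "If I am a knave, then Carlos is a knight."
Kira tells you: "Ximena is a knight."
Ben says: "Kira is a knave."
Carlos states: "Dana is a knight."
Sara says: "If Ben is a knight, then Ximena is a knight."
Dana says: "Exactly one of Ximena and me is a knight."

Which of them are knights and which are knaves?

Ximena: knave, Kira: knave, Ben: knight, Carlos: knave, Sara: knave, Dana: knave

Consider Ximena. Suppose Ximena is a knight.
Then whichever role Dana has, Dana's statement has the wrong truth value — contradiction.
So Ximena is a knave.
With that fixed, Kira's statement is false, so Kira is a knave.
With that fixed, Ben's statement is true, so Ben is a knight.
With that fixed, Sara's statement is false, so Sara is a knave.
Consider Carlos. Suppose Carlos is a knight.
Then Ximena's statement comes out true, contradicting Ximena being a knave.
So Carlos is a knave.
Consider Dana. Suppose Dana is a knight.
Then Carlos's statement comes out true, contradicting Carlos being a knave.
So Dana is a knave.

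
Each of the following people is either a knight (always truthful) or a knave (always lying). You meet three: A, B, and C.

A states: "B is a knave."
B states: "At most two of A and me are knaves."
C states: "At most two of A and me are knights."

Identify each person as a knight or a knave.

A: knave, B: knight, C: knight

Regardless of anyone's role, B's statement is true, so B is a knight.
With that fixed, C's statement is true, so C is a knight.
With that fixed, A's statement is false, so A is a knave.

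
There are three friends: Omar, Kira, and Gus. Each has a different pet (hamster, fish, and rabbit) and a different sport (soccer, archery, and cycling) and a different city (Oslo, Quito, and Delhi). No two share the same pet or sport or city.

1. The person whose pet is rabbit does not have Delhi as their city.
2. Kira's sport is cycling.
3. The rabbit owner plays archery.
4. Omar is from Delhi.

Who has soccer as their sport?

With clues 1–2, Kira is impossible for the one with sport soccer.
With clues 1–4, Gus is impossible for the one with sport soccer.
That leaves Omar.

Omar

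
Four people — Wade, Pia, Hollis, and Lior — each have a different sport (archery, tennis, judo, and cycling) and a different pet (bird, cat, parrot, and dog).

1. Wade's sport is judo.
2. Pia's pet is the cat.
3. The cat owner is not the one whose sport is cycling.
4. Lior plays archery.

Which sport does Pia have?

Clue 1 rules out judo for Pia's sport.
With clues 1–3, cycling is impossible for Pia's sport.
With clues 1–4, archery is impossible for Pia's sport.
That leaves tennis.

tennis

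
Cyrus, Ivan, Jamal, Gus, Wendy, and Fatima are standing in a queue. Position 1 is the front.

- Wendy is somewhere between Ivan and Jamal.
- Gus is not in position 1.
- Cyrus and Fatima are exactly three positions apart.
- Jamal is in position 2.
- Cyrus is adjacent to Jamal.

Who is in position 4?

With clues 1–4, Gus, Ivan, Jamal, and Wendy are ruled out for position 4.
With clues 1–5, Cyrus is ruled out for position 4.
So position 4 is Fatima.

Fatima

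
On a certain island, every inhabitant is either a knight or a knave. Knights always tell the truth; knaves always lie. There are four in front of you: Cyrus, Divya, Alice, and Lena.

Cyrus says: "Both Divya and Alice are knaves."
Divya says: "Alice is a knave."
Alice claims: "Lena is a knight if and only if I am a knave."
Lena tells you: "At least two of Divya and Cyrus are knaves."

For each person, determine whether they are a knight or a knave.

Cyrus: knave, Divya: knight, Alice: knave, Lena: knave

Consider Cyrus. Suppose Cyrus is a knight.
Then no assignment of the remaining roles makes every statement match its speaker's type — contradiction.
So Cyrus is a knave.
Consider Divya. Suppose Divya is a knave.
Then no assignment of the remaining roles makes every statement match its speaker's type — contradiction.
So Divya is a knight.
With that fixed, Lena's statement is false, so Lena is a knave.
Consider Alice. Suppose Alice is a knight.
Then Divya's statement comes out false, contradicting Divya being a knight.
So Alice is a knave.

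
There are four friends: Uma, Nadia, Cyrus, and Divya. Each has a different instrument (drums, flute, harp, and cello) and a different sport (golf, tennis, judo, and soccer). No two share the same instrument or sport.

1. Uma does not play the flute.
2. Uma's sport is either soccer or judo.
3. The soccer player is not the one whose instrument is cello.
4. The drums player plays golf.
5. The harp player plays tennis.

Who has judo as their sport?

With clues 1–5, Cyrus, Divya, and Nadia are impossible for the one with sport judo.
That leaves Uma.

Uma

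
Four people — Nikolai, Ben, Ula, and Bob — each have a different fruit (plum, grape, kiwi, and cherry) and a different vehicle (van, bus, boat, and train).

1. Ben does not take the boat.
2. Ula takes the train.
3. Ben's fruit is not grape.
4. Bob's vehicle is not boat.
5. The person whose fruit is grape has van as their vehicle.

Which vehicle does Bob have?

van

With clues 1–2, train is impossible for Bob's vehicle.
With clues 1–4, boat is impossible for Bob's vehicle.
With clues 1–5, bus is impossible for Bob's vehicle.
That leaves van.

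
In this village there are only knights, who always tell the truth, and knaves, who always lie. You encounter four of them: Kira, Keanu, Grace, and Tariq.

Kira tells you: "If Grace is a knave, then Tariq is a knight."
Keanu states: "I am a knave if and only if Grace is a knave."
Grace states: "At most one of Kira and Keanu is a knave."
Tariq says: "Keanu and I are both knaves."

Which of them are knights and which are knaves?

Consider Kira. Suppose Kira is a knave.
Then no assignment of the remaining roles makes every statement match its speaker's type — contradiction.
So Kira is a knight.
With that fixed, Grace's statement is true, so Grace is a knight.
Consider Keanu. Suppose Keanu is a knave.
Then whichever role Tariq has, Tariq's statement has the wrong truth value — contradiction.
So Keanu is a knight.
With that fixed, Tariq's statement is false, so Tariq is a knave.

Kira: knight, Keanu: knight, Grace: knight, Tariq: knave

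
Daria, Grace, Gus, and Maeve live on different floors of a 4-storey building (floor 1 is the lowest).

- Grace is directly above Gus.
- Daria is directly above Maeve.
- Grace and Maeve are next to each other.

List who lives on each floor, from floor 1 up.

Gus, Grace, Maeve, Daria

From clue 1: Grace is in {2,3,4}.
From clues 1–2: Daria is in {2,4}.
From clues 1–3: Gus → floor 1, Grace → floor 2, Maeve → floor 3, Daria → floor 4.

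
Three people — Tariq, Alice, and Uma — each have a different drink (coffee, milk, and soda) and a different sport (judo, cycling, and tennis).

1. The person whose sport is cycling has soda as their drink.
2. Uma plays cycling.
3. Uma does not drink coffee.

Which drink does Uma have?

With clues 1–2, coffee and milk are impossible for Uma's drink.
That leaves soda.

soda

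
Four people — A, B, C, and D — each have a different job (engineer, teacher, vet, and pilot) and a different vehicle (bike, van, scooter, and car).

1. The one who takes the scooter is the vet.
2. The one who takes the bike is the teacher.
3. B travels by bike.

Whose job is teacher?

B

With clues 1–3, A, C, and D are impossible for the one with job teacher.
That leaves B.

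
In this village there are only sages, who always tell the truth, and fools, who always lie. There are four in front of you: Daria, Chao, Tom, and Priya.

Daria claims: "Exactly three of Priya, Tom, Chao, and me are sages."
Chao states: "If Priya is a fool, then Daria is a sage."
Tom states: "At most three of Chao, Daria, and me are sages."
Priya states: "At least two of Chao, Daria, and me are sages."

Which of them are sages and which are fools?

Regardless of anyone's role, Tom's statement is true, so Tom is a sage.
Consider Daria. Suppose Daria is a sage.
Then no assignment of the remaining roles makes every statement match its speaker's type — contradiction.
So Daria is a fool.
Consider Chao. Suppose Chao is a sage.
Then no assignment of the remaining roles makes every statement match its speaker's type — contradiction.
So Chao is a fool.
With that fixed, Priya's statement is false, so Priya is a fool.

Daria: fool, Chao: fool, Tom: sage, Priya: fool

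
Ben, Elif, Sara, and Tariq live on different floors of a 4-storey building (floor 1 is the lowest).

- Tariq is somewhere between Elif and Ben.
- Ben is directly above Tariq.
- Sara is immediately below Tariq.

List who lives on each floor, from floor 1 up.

From clue 1: Tariq is in {2,3}.
From clues 1–2: Ben is in {3,4}.
From clues 1–3: Elif → floor 1, Sara → floor 2, Tariq → floor 3, Ben → floor 4.

Elif, Sara, Tariq, Ben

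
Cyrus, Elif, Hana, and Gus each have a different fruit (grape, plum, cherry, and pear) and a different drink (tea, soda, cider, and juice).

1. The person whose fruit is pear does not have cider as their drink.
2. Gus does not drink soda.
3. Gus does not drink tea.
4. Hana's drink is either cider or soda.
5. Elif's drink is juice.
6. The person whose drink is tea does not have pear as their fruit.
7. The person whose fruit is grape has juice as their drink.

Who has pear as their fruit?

Hana

With clues 1–5, Gus is impossible for the one with fruit pear.
With clues 1–6, Cyrus is impossible for the one with fruit pear.
With clues 1–7, Elif is impossible for the one with fruit pear.
That leaves Hana.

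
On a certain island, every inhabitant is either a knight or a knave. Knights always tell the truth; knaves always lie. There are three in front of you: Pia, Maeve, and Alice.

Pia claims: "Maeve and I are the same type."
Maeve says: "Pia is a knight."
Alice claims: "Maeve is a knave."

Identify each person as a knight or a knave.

Pia: knight, Maeve: knight, Alice: knave

Consider Pia. Suppose Pia is a knave.
Then no assignment of the remaining roles makes every statement match its speaker's type — contradiction.
So Pia is a knight.
With that fixed, Maeve's statement is true, so Maeve is a knight.
With that fixed, Alice's statement is false, so Alice is a knave.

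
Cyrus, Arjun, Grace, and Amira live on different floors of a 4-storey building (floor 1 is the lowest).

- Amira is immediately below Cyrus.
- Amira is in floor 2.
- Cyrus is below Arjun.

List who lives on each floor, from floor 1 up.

From clue 1: Cyrus is in {2,3,4}.
From clues 1–2: Amira → floor 2, Cyrus → floor 3.
From clues 1–3: Grace → floor 1, Arjun → floor 4.

Grace, Amira, Cyrus, Arjun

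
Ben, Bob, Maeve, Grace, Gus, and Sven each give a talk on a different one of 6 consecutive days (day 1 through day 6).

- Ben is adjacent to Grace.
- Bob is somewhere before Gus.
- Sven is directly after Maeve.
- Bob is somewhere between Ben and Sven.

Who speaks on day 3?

Bob

With clues 1–3, Gus is ruled out for day 3.
With clues 1–4, Ben, Grace, Maeve, and Sven are ruled out for day 3.
So day 3 is Bob.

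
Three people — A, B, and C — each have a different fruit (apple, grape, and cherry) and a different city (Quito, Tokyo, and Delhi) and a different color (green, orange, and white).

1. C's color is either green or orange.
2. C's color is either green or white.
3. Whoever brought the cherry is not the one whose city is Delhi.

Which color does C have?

green

Clue 1 rules out white for C's color.
With clues 1–2, orange is impossible for C's color.
That leaves green.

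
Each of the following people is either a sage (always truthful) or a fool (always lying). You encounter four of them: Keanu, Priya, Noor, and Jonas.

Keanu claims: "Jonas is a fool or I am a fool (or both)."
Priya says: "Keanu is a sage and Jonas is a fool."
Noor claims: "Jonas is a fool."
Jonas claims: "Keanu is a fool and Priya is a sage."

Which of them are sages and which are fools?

Consider Keanu. Suppose Keanu is a fool.
Then Keanu's own statement would have to be false, but it can't be — contradiction.
So Keanu is a sage.
With that fixed, Jonas's statement is false, so Jonas is a fool.
With that fixed, Priya's statement is true, so Priya is a sage.
With that fixed, Noor's statement is true, so Noor is a sage.

Keanu: sage, Priya: sage, Noor: sage, Jonas: fool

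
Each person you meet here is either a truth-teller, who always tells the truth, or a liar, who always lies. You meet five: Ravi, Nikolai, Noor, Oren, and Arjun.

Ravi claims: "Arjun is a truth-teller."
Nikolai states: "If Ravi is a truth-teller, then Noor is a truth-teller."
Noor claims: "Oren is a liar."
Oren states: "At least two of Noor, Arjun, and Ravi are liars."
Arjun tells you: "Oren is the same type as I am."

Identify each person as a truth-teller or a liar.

Consider Ravi. Suppose Ravi is a truth-teller.
Then no assignment of the remaining roles makes every statement match its speaker's type — contradiction.
So Ravi is a liar.
With that fixed, Nikolai's statement is true, so Nikolai is a truth-teller.
Consider Noor. Suppose Noor is a truth-teller.
Then no assignment of the remaining roles makes every statement match its speaker's type — contradiction.
So Noor is a liar.
With that fixed, Oren's statement is true, so Oren is a truth-teller.
Consider Arjun. Suppose Arjun is a truth-teller.
Then Ravi's statement comes out true, contradicting Ravi being a liar.
So Arjun is a liar.

Ravi: liar, Nikolai: truth-teller, Noor: liar, Oren: truth-teller, Arjun: liar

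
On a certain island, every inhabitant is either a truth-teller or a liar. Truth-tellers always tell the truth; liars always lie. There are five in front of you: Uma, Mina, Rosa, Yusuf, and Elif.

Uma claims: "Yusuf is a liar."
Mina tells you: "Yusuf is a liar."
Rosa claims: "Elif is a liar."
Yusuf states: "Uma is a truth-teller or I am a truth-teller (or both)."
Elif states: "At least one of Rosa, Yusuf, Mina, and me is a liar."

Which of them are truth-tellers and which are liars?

Consider Uma. Suppose Uma is a truth-teller.
Then no assignment of the remaining roles makes every statement match its speaker's type — contradiction.
So Uma is a liar.
Consider Mina. Suppose Mina is a truth-teller.
Then no assignment of the remaining roles makes every statement match its speaker's type — contradiction.
So Mina is a liar.
With that fixed, Elif's statement is true, so Elif is a truth-teller.
With that fixed, Rosa's statement is false, so Rosa is a liar.
Consider Yusuf. Suppose Yusuf is a liar.
Then Uma's statement comes out true, contradicting Uma being a liar.
So Yusuf is a truth-teller.

Uma: liar, Mina: liar, Rosa: liar, Yusuf: truth-teller, Elif: truth-teller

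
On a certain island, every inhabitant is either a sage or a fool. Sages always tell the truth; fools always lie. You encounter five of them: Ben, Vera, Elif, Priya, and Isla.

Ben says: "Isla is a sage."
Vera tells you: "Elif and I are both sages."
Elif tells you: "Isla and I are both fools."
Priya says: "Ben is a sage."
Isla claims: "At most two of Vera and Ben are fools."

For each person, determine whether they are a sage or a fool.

Ben: sage, Vera: fool, Elif: fool, Priya: sage, Isla: sage

Regardless of anyone's role, Isla's statement is true, so Isla is a sage.
With that fixed, Ben's statement is true, so Ben is a sage.
With that fixed, Elif's statement is false, so Elif is a fool.
With that fixed, Priya's statement is true, so Priya is a sage.
With that fixed, Vera's statement is false, so Vera is a fool.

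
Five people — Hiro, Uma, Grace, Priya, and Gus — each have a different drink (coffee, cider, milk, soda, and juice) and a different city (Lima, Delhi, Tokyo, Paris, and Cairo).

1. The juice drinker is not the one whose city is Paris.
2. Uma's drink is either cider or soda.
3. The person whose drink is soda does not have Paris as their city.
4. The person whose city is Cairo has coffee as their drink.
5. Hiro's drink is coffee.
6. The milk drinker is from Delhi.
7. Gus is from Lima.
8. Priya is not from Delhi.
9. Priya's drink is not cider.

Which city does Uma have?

Paris

With clues 1–4, Cairo is impossible for Uma's city.
With clues 1–6, Delhi is impossible for Uma's city.
With clues 1–7, Lima is impossible for Uma's city.
With clues 1–9, Tokyo is impossible for Uma's city.
That leaves Paris.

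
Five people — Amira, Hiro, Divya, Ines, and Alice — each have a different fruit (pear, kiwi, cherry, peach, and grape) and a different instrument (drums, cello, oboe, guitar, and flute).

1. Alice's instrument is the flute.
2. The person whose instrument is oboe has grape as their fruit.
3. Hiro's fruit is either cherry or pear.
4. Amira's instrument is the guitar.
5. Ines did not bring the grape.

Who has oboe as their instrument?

Clue 1 rules out Alice for the one with instrument oboe.
With clues 1–3, Hiro is impossible for the one with instrument oboe.
With clues 1–4, Amira is impossible for the one with instrument oboe.
With clues 1–5, Ines is impossible for the one with instrument oboe.
That leaves Divya.

Divya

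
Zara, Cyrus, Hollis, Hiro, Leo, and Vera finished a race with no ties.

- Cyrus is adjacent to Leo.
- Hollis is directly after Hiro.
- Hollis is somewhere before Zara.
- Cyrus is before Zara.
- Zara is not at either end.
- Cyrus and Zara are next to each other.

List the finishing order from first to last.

From clues 1–2: Hollis is in {2,3,4,5,6}.
From clues 1–3: Zara is in {3,4,5,6}.
From clues 1–4: Zara is in {5,6}.
From clues 1–5: Zara → place 5, Vera → place 6.
From clues 1–6: Hiro → place 1, Hollis → place 2, Leo → place 3, Cyrus → place 4.

Hiro, Hollis, Leo, Cyrus, Zara, Vera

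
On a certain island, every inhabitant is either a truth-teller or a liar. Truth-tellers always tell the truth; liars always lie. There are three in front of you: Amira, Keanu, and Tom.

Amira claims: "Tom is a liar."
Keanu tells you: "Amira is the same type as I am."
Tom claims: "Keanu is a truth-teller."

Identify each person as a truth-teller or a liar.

Consider Amira. Suppose Amira is a liar.
Then whichever role Keanu has, Keanu's statement has the wrong truth value — contradiction.
So Amira is a truth-teller.
Consider Keanu. Suppose Keanu is a truth-teller.
Then no assignment of the remaining roles makes every statement match its speaker's type — contradiction.
So Keanu is a liar.
With that fixed, Tom's statement is false, so Tom is a liar.

Amira: truth-teller, Keanu: liar, Tom: liar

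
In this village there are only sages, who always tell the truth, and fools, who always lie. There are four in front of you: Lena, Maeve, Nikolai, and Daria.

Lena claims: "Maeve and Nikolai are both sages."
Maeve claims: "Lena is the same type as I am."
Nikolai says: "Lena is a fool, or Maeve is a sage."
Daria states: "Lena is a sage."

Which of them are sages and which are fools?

Consider Lena. Suppose Lena is a fool.
Then whichever role Maeve has, Maeve's statement has the wrong truth value — contradiction.
So Lena is a sage.
With that fixed, Daria's statement is true, so Daria is a sage.
Consider Maeve. Suppose Maeve is a fool.
Then Lena's statement comes out false, contradicting Lena being a sage.
So Maeve is a sage.
With that fixed, Nikolai's statement is true, so Nikolai is a sage.

Lena: sage, Maeve: sage, Nikolai: sage, Daria: sage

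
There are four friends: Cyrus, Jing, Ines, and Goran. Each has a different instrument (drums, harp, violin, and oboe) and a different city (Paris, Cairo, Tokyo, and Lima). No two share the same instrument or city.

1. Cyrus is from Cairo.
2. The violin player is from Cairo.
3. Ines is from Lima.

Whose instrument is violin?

With clues 1–2, Goran, Ines, and Jing are impossible for the one with instrument violin.
That leaves Cyrus.

Cyrus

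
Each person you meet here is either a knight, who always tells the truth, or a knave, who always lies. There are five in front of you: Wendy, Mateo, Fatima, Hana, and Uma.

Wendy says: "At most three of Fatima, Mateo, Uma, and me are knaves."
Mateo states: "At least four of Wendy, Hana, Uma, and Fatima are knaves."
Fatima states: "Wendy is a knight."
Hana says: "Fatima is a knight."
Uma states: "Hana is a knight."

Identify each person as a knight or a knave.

Wendy: knight, Mateo: knave, Fatima: knight, Hana: knight, Uma: knight

Consider Wendy. Suppose Wendy is a knave.
Then no assignment of the remaining roles makes every statement match its speaker's type — contradiction.
So Wendy is a knight.
With that fixed, Mateo's statement is false, so Mateo is a knave.
With that fixed, Fatima's statement is true, so Fatima is a knight.
With that fixed, Hana's statement is true, so Hana is a knight.
With that fixed, Uma's statement is true, so Uma is a knight.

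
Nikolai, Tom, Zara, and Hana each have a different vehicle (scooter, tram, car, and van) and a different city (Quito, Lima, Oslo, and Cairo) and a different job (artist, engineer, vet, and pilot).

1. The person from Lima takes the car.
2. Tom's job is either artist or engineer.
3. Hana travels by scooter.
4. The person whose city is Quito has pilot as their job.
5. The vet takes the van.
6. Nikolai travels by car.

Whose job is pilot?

Hana

With clues 1–2, Tom is impossible for the one with job pilot.
With clues 1–6, Nikolai and Zara are impossible for the one with job pilot.
That leaves Hana.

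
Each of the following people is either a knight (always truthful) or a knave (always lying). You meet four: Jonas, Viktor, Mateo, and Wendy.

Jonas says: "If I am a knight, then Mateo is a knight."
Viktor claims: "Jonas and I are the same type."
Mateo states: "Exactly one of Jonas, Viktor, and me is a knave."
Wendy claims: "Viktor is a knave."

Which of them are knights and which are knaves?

Consider Jonas. Suppose Jonas is a knave.
Then Jonas's own statement would have to be false, but it can't be — contradiction.
So Jonas is a knight.
Consider Viktor. Suppose Viktor is a knight.
Then whichever role Mateo has, Mateo's statement has the wrong truth value — contradiction.
So Viktor is a knave.
With that fixed, Wendy's statement is true, so Wendy is a knight.
Consider Mateo. Suppose Mateo is a knave.
Then Jonas's statement comes out false, contradicting Jonas being a knight.
So Mateo is a knight.

Jonas: knight, Viktor: knave, Mateo: knight, Wendy: knight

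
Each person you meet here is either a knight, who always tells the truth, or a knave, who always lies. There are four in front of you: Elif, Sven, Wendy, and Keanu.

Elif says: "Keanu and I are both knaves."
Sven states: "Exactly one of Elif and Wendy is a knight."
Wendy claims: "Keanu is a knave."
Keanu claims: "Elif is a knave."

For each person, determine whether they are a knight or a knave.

Elif: knave, Sven: knave, Wendy: knave, Keanu: knight

Consider Elif. Suppose Elif is a knight.
Then Elif's own statement would have to be true, but it can't be — contradiction.
So Elif is a knave.
With that fixed, Keanu's statement is true, so Keanu is a knight.
With that fixed, Wendy's statement is false, so Wendy is a knave.
With that fixed, Sven's statement is false, so Sven is a knave.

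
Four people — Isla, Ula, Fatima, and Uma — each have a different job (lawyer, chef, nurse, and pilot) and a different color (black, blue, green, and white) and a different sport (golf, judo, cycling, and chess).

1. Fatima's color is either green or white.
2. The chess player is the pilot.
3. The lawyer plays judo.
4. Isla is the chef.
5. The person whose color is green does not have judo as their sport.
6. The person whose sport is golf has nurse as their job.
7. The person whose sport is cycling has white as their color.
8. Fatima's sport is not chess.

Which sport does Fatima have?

golf

With clues 1–6, cycling is impossible for Fatima's sport.
With clues 1–7, judo is impossible for Fatima's sport.
With clues 1–8, chess is impossible for Fatima's sport.
That leaves golf.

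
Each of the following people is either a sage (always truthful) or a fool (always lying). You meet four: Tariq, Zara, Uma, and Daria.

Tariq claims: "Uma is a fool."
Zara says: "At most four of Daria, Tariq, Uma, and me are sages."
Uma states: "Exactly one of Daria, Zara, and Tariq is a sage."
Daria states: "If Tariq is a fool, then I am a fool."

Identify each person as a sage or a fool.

Tariq: sage, Zara: sage, Uma: fool, Daria: sage

Regardless of anyone's role, Zara's statement is true, so Zara is a sage.
Consider Tariq. Suppose Tariq is a fool.
Then whichever role Daria has, Daria's statement has the wrong truth value — contradiction.
So Tariq is a sage.
With that fixed, Uma's statement is false, so Uma is a fool.
With that fixed, Daria's statement is true, so Daria is a sage.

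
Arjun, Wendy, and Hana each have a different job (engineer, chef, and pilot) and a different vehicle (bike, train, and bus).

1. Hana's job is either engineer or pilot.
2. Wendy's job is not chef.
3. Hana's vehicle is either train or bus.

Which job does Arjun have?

With clues 1–2, engineer and pilot are impossible for Arjun's job.
That leaves chef.

chef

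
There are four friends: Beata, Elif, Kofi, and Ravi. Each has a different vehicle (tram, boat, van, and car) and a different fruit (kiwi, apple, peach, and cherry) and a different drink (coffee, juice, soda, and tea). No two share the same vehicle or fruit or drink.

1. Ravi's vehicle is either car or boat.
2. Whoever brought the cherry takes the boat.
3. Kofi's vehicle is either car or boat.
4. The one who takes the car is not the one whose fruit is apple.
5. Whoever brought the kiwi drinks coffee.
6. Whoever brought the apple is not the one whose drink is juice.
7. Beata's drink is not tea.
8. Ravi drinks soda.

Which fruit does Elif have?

apple

With clues 1–3, cherry is impossible for Elif's fruit.
With clues 1–8, kiwi and peach are impossible for Elif's fruit.
That leaves apple.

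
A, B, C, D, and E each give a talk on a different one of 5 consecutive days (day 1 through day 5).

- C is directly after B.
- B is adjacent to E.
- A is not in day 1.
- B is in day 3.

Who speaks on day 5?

A

With clue 1, B is ruled out for day 5.
With clues 1–2, E is ruled out for day 5.
With clues 1–4, C and D are ruled out for day 5.
So day 5 is A.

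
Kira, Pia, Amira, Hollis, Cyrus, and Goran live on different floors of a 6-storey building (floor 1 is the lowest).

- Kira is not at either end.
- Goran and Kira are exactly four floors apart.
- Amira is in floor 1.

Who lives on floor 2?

With clues 1–2, Goran is ruled out for floor 2.
With clues 1–3, Amira, Cyrus, Hollis, and Pia are ruled out for floor 2.
So floor 2 is Kira.

Kira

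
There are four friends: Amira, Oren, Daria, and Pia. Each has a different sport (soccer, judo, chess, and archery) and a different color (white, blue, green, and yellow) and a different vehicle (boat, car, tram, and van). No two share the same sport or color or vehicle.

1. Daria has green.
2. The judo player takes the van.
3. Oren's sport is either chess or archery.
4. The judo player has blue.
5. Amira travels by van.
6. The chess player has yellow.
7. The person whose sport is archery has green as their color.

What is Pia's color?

white

Clue 1 rules out green for Pia's color.
With clues 1–5, blue is impossible for Pia's color.
With clues 1–7, yellow is impossible for Pia's color.
That leaves white.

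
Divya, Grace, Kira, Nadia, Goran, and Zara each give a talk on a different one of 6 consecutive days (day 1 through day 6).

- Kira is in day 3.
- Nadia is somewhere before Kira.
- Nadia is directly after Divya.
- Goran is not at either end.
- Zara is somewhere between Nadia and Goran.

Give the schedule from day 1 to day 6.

Divya, Nadia, Kira, Zara, Goran, Grace

From clue 1: Kira → day 3.
From clues 1–2: Nadia is in {1,2}.
From clues 1–3: Divya → day 1, Nadia → day 2.
From clues 1–4: Goran is in {4,5}.
From clues 1–5: Zara → day 4, Goran → day 5, Grace → day 6.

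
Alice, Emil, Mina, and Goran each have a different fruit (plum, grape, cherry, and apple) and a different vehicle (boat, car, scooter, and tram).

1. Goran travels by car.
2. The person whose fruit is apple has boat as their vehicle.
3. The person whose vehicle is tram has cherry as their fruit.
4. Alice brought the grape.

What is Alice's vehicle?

Clue 1 rules out car for Alice's vehicle.
With clues 1–4, boat and tram are impossible for Alice's vehicle.
That leaves scooter.

scooter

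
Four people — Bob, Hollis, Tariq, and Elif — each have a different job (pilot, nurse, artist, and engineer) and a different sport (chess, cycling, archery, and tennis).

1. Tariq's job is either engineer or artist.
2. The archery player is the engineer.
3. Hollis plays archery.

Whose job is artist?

Tariq

With clues 1–3, Bob, Elif, and Hollis are impossible for the one with job artist.
That leaves Tariq.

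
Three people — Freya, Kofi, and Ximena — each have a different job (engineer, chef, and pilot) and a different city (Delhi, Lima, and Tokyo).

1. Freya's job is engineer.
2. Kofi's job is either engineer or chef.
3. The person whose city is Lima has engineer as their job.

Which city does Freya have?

With clues 1–3, Delhi and Tokyo are impossible for Freya's city.
That leaves Lima.

Lima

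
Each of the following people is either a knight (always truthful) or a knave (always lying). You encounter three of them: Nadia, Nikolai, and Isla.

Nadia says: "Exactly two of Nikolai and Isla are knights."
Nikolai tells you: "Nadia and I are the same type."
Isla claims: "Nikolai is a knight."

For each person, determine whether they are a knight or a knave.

Nadia: knight, Nikolai: knight, Isla: knight

Consider Nadia. Suppose Nadia is a knave.
Then whichever role Nikolai has, Nikolai's statement has the wrong truth value — contradiction.
So Nadia is a knight.
Consider Nikolai. Suppose Nikolai is a knave.
Then Nadia's statement comes out false, contradicting Nadia being a knight.
So Nikolai is a knight.
With that fixed, Isla's statement is true, so Isla is a knight.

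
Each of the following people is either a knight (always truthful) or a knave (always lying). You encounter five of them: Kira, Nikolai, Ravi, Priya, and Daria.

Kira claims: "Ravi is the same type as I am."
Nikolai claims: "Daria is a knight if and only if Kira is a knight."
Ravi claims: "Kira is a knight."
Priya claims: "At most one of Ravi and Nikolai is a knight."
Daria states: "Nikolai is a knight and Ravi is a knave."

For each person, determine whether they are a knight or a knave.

Kira: knight, Nikolai: knave, Ravi: knight, Priya: knight, Daria: knave

Consider Kira. Suppose Kira is a knave.
Then no assignment of the remaining roles makes every statement match its speaker's type — contradiction.
So Kira is a knight.
With that fixed, Ravi's statement is true, so Ravi is a knight.
With that fixed, Daria's statement is false, so Daria is a knave.
With that fixed, Nikolai's statement is false, so Nikolai is a knave.
With that fixed, Priya's statement is true, so Priya is a knight.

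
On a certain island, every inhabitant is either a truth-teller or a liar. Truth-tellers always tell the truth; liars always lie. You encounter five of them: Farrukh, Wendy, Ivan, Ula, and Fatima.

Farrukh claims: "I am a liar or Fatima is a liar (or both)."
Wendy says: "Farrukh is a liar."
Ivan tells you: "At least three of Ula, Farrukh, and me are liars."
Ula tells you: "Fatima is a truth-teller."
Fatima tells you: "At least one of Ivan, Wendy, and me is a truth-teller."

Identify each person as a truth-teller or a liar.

Consider Farrukh. Suppose Farrukh is a liar.
Then Farrukh's own statement would have to be false, but it can't be — contradiction.
So Farrukh is a truth-teller.
With that fixed, Wendy's statement is false, so Wendy is a liar.
With that fixed, Ivan's statement is false, so Ivan is a liar.
Consider Ula. Suppose Ula is a truth-teller.
Then no assignment of the remaining roles makes every statement match its speaker's type — contradiction.
So Ula is a liar.
Consider Fatima. Suppose Fatima is a truth-teller.
Then Farrukh's statement comes out false, contradicting Farrukh being a truth-teller.
So Fatima is a liar.

Farrukh: truth-teller, Wendy: liar, Ivan: liar, Ula: liar, Fatima: liar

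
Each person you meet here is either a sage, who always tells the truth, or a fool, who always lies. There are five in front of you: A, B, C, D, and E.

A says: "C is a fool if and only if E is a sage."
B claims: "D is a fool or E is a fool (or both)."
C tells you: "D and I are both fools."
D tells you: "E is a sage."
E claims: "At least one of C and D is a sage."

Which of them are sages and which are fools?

A: sage, B: fool, C: fool, D: sage, E: sage

Consider A. Suppose A is a fool.
Then no assignment of the remaining roles makes every statement match its speaker's type — contradiction.
So A is a sage.
Consider B. Suppose B is a sage.
Then no assignment of the remaining roles makes every statement match its speaker's type — contradiction.
So B is a fool.
Consider C. Suppose C is a sage.
Then C's own statement would have to be true, but it can't be — contradiction.
So C is a fool.
Consider D. Suppose D is a fool.
Then B's statement comes out true, contradicting B being a fool.
So D is a sage.
With that fixed, E's statement is true, so E is a sage.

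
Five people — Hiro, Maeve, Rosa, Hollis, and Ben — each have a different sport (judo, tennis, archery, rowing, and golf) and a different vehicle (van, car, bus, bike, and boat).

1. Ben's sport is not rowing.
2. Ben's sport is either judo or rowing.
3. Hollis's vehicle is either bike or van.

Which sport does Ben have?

judo

Clue 1 rules out rowing for Ben's sport.
With clues 1–2, archery, golf, and tennis are impossible for Ben's sport.
That leaves judo.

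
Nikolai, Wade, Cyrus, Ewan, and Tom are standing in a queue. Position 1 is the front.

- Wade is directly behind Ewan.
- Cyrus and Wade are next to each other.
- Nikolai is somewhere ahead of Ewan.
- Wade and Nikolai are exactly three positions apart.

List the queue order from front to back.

Nikolai, Tom, Ewan, Wade, Cyrus

From clue 1: Wade is in {2,3,4,5}.
From clues 1–2: Wade is in {2,3,4}.
From clues 1–3: Nikolai is in {1,2}.
From clues 1–4: Nikolai → position 1, Tom → position 2, Ewan → position 3, Wade → position 4, Cyrus → position 5.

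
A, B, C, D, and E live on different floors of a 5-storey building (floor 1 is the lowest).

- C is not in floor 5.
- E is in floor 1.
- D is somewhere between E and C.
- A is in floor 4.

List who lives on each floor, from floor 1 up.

E, D, C, A, B

From clue 1: C is in {1,2,3,4}.
From clues 1–2: E → floor 1.
From clues 1–3: C is in {3,4}.
From clues 1–4: D → floor 2, C → floor 3, A → floor 4, B → floor 5.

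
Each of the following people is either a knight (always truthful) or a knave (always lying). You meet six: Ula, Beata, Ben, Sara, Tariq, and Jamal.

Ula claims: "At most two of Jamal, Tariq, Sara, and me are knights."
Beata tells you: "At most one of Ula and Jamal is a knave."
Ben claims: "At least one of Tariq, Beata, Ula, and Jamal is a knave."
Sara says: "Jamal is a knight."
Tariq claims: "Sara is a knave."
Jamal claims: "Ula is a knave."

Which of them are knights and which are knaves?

Consider Ula. Suppose Ula is a knave.
Then no assignment of the remaining roles makes every statement match its speaker's type — contradiction.
So Ula is a knight.
With that fixed, Beata's statement is true, so Beata is a knight.
With that fixed, Jamal's statement is false, so Jamal is a knave.
With that fixed, Ben's statement is true, so Ben is a knight.
With that fixed, Sara's statement is false, so Sara is a knave.
With that fixed, Tariq's statement is true, so Tariq is a knight.

Ula: knight, Beata: knight, Ben: knight, Sara: knave, Tariq: knight, Jamal: knave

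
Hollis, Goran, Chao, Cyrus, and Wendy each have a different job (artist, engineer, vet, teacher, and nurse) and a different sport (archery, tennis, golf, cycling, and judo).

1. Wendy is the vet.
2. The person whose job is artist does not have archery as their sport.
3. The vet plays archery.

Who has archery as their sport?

Wendy

With clues 1–3, Chao, Cyrus, Goran, and Hollis are impossible for the one with sport archery.
That leaves Wendy.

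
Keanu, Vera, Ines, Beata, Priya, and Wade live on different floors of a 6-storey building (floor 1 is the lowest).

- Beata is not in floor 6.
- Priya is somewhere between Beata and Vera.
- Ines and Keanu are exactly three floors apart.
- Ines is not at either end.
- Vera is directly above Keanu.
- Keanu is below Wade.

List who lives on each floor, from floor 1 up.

Keanu, Vera, Priya, Ines, Beata, Wade

From clue 1: Beata is in {1,2,3,4,5}.
From clues 1–2: Priya is in {2,3,4,5}.
From clues 1–4: Keanu is in {1,2,5,6}.
From clues 1–5: Keanu is in {1,5}.
From clues 1–6: Keanu → floor 1, Vera → floor 2, Priya → floor 3, Ines → floor 4, Beata → floor 5, Wade → floor 6.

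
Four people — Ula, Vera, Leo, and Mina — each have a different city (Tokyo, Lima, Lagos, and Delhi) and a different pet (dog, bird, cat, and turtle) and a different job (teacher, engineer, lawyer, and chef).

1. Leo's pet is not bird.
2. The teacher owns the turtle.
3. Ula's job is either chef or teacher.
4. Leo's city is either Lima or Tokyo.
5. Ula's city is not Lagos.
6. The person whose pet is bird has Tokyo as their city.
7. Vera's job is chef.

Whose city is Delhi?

Ula

With clues 1–4, Leo is impossible for the one with city Delhi.
With clues 1–7, Mina and Vera are impossible for the one with city Delhi.
That leaves Ula.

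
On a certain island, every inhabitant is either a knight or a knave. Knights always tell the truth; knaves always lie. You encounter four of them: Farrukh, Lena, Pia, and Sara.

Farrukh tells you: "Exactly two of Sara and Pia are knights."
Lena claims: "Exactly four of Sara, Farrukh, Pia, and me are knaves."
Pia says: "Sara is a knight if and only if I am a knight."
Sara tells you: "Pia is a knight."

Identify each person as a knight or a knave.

Consider Farrukh. Suppose Farrukh is a knave.
Then no assignment of the remaining roles makes every statement match its speaker's type — contradiction.
So Farrukh is a knight.
With that fixed, Lena's statement is false, so Lena is a knave.
Consider Pia. Suppose Pia is a knave.
Then Farrukh's statement comes out false, contradicting Farrukh being a knight.
So Pia is a knight.
With that fixed, Sara's statement is true, so Sara is a knight.

Farrukh: knight, Lena: knave, Pia: knight, Sara: knight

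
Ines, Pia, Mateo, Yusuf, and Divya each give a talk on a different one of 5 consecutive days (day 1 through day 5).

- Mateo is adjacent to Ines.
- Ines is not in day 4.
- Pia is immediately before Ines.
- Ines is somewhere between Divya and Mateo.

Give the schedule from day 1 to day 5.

Divya, Pia, Ines, Mateo, Yusuf

From clues 1–2: Ines is in {1,2,3,5}.
From clues 1–3: Ines is in {2,3}.
From clues 1–4: Divya → day 1, Pia → day 2, Ines → day 3, Mateo → day 4, Yusuf → day 5.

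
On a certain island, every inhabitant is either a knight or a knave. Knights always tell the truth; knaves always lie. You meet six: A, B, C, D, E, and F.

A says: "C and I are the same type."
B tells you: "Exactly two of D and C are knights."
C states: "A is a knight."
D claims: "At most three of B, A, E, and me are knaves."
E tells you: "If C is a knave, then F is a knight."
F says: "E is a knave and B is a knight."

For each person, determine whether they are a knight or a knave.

A: knight, B: knight, C: knight, D: knight, E: knight, F: knave

Consider A. Suppose A is a knave.
Then no assignment of the remaining roles makes every statement match its speaker's type — contradiction.
So A is a knight.
With that fixed, C's statement is true, so C is a knight.
With that fixed, D's statement is true, so D is a knight.
With that fixed, E's statement is true, so E is a knight.
With that fixed, F's statement is false, so F is a knave.
With that fixed, B's statement is true, so B is a knight.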